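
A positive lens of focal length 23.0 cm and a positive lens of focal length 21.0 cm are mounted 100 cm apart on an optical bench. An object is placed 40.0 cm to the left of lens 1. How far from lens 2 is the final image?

38.7 cm

Lens 1: 1/d_i1 = 1/f₁ − 1/d_o1 = 1/(23.0) − 1/(40.0) = 0.01848, so d_i1 = 54.12 cm.
The intermediate image is 54.12 cm to the right of lens 1, which is 100 − (54.12) = 45.88 cm to the left of lens 2, so d_o2 = +45.88 cm.
Lens 2: 1/d_i2 = 1/f₂ − 1/d_o2 = 1/(21.0) − 1/(45.88) = 0.02582, so d_i2 = 38.7 cm.
The final image is real, 38.7 cm to the right of lens 2 (overall magnification ≈ 1.1).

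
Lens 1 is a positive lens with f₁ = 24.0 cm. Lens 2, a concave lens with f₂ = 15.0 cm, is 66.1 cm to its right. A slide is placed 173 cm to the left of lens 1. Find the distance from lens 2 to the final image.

Lens 1: 1/d_i1 = 1/f₁ − 1/d_o1 = 1/(24.0) − 1/(173) = 0.03589, so d_i1 = 27.87 cm.
The intermediate image is 27.87 cm to the right of lens 1, which is 66.1 − (27.87) = 38.23 cm to the left of lens 2, so d_o2 = +38.23 cm.
Lens 2 is diverging, so f₂ = −15.0 cm.
Lens 2: 1/d_i2 = 1/f₂ − 1/d_o2 = 1/(-15.0) − 1/(38.23) = -0.09282, so d_i2 = -10.8 cm.
The final image is virtual, 10.8 cm to the left of lens 2 (overall magnification ≈ -0.045).

10.8 cm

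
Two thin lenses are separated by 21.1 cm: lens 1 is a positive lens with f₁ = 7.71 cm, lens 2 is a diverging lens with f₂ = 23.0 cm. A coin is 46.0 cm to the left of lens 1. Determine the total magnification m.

m = -0.133

Lens 1: 1/d_i1 = 1/(7.71) − 1/(46.0) = 0.1080, so d_i1 = 9.262 cm; m₁ = −d_i1/d_o1 = -0.2013.
d_o2 = 21.1 − (9.262) = 11.84 cm.
f₂ = −23.0 cm (diverging).
Lens 2: 1/d_i2 = 1/(-23.0) − 1/(11.84) = -0.1279, so d_i2 = -7.816 cm; m₂ = −d_i2/d_o2 = +0.6602.
m = m₁·m₂ = (-0.2013)(+0.6602) = -0.133.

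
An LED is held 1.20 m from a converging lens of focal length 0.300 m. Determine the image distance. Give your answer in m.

Thin-lens equation: 1/v = 1/f − 1/u = 1/(0.3000) − 1/(1.20) = 3.333 − 0.8333 = 2.500, so v = 0.400 m.
The image is real, inverted and reduced, on the far side of the lens.

0.400 m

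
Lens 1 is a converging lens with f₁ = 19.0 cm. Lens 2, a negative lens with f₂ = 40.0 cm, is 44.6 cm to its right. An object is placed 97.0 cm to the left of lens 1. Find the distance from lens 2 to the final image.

Lens 1: 1/d_i1 = 1/f₁ − 1/d_o1 = 1/(19.0) − 1/(97.0) = 0.04232, so d_i1 = 23.63 cm.
The intermediate image is 23.63 cm to the right of lens 1, which is 44.6 − (23.63) = 20.97 cm to the left of lens 2, so d_o2 = +20.97 cm.
Lens 2 is diverging, so f₂ = −40.0 cm.
Lens 2: 1/d_i2 = 1/f₂ − 1/d_o2 = 1/(-40.0) − 1/(20.97) = -0.07269, so d_i2 = -13.8 cm.
The final image is virtual, 13.8 cm to the left of lens 2 (overall magnification ≈ -0.16).

13.8 cm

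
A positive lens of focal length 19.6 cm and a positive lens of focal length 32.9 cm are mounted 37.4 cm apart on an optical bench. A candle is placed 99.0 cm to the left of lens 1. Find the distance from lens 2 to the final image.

Lens 1: 1/d_i1 = 1/f₁ − 1/d_o1 = 1/(19.6) − 1/(99.0) = 0.04092, so d_i1 = 24.44 cm.
The intermediate image is 24.44 cm to the right of lens 1, which is 37.4 − (24.44) = 12.96 cm to the left of lens 2, so d_o2 = +12.96 cm.
Lens 2: 1/d_i2 = 1/f₂ − 1/d_o2 = 1/(32.9) − 1/(12.96) = -0.04677, so d_i2 = -21.4 cm.
The final image is virtual, 21.4 cm to the left of lens 2 (overall magnification ≈ -0.41).

21.4 cm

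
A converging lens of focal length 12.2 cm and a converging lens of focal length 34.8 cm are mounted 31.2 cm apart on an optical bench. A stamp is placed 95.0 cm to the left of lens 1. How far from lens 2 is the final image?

Lens 1: 1/d_i1 = 1/f₁ − 1/d_o1 = 1/(12.2) − 1/(95.0) = 0.07144, so d_i1 = 14.00 cm.
The intermediate image is 14.00 cm to the right of lens 1, which is 31.2 − (14.00) = 17.20 cm to the left of lens 2, so d_o2 = +17.20 cm.
Lens 2: 1/d_i2 = 1/f₂ − 1/d_o2 = 1/(34.8) − 1/(17.20) = -0.02940, so d_i2 = -34.0 cm.
The final image is virtual, 34.0 cm to the left of lens 2 (overall magnification ≈ -0.29).

34.0 cm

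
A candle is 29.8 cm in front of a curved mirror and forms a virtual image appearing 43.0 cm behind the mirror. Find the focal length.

Virtual image ⇒ d_i = −43.0 cm.
1/f = 1/d_o + 1/d_i = 1/(29.8) + 1/(-43.0) = 0.01030, so f = 97.1 cm.
Since f is positive, the curved mirror is concave.

f = 97.1 cm (concave)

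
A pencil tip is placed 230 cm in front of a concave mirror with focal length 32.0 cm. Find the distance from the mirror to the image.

Mirror equation: 1/s_i = 1/f − 1/s_o = 1/(32.00) − 1/(230) = 0.03125 − 0.004348 = 0.02690, so s_i = 37.2 cm.
The image is real, inverted and reduced, in front of the mirror.

37.2 cm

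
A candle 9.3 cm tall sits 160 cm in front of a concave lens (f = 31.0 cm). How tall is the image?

1.51 cm

For a concave lens, f = -31.0 cm.
1/d_i = 1/f − 1/d_o = 1/(-31.00) − 1/(160) = -0.03851, so d_i = -25.97 cm.
m = −d_i/d_o = +0.1623.
|h_i| = |m|·h_o = 0.1623 × 9.3 = 1.51 cm. The image is virtual, upright and reduced, on the same side as the object.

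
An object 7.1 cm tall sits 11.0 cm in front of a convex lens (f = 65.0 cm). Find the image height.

1/d_i = 1/f − 1/d_o = 1/(65.00) − 1/(11.0) = -0.07552, so d_i = -13.24 cm.
m = −d_i/d_o = +1.204.
|h_i| = |m|·h_o = 1.204 × 7.1 = 8.55 cm. The image is virtual, upright and enlarged, on the same side as the object.

8.55 cm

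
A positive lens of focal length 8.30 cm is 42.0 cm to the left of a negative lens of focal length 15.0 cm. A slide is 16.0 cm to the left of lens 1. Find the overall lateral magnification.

m = -0.407

Lens 1: 1/d_i1 = 1/(8.30) − 1/(16.0) = 0.05798, so d_i1 = 17.25 cm; m₁ = −d_i1/d_o1 = -1.078.
d_o2 = 42.0 − (17.25) = 24.75 cm.
f₂ = −15.0 cm (diverging).
Lens 2: 1/d_i2 = 1/(-15.0) − 1/(24.75) = -0.1071, so d_i2 = -9.340 cm; m₂ = −d_i2/d_o2 = +0.3774.
m = m₁·m₂ = (-1.078)(+0.3774) = -0.407.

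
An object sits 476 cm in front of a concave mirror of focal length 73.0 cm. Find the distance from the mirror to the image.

86.2 cm

Mirror equation: 1/q = 1/f − 1/p = 1/(73.00) − 1/(476) = 0.01370 − 0.002101 = 0.01160, so q = 86.2 cm.
The image is real, inverted and reduced, in front of the mirror.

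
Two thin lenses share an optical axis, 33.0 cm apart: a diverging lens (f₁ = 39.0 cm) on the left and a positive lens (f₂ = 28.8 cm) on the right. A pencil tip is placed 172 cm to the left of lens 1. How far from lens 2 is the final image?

Lens 1 is diverging, so f₁ = −39.0 cm.
Lens 1: 1/d_i1 = 1/f₁ − 1/d_o1 = 1/(-39.0) − 1/(172) = -0.03145, so d_i1 = -31.79 cm.
The intermediate image is 31.79 cm to the left of lens 1 (virtual), which is 33.0 − (-31.79) = 64.79 cm to the left of lens 2, so d_o2 = +64.79 cm.
Lens 2: 1/d_i2 = 1/f₂ − 1/d_o2 = 1/(28.8) − 1/(64.79) = 0.01929, so d_i2 = 51.8 cm.
The final image is real, 51.8 cm to the right of lens 2 (overall magnification ≈ -0.15).

51.8 cm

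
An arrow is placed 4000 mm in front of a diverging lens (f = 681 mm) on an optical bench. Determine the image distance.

For a diverging lens, f = -681 mm.
Thin-lens equation: 1/d_i = 1/f − 1/d_o = 1/(-681.0) − 1/(4000) = -0.001468 − 0.0002500 = -0.001718, so d_i = -582 mm.
The image is virtual, upright and reduced, on the same side as the object.

582 mm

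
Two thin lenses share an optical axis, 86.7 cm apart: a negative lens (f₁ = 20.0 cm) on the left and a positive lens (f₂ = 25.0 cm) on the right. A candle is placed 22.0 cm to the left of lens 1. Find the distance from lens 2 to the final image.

33.7 cm

Lens 1 is diverging, so f₁ = −20.0 cm.
Lens 1: 1/d_i1 = 1/f₁ − 1/d_o1 = 1/(-20.0) − 1/(22.0) = -0.09545, so d_i1 = -10.48 cm.
The intermediate image is 10.48 cm to the left of lens 1 (virtual), which is 86.7 − (-10.48) = 97.18 cm to the left of lens 2, so d_o2 = +97.18 cm.
Lens 2: 1/d_i2 = 1/f₂ − 1/d_o2 = 1/(25.0) − 1/(97.18) = 0.02971, so d_i2 = 33.7 cm.
The final image is real, 33.7 cm to the right of lens 2 (overall magnification ≈ -0.16).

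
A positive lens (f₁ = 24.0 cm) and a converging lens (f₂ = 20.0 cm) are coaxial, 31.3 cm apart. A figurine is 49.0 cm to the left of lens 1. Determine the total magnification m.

m = -0.537

Lens 1: 1/d_i1 = 1/(24.0) − 1/(49.0) = 0.02126, so d_i1 = 47.04 cm; m₁ = −d_i1/d_o1 = -0.9600.
d_o2 = 31.3 − (47.04) = -15.74 cm (virtual object).
Lens 2: 1/d_i2 = 1/(20.0) − 1/(-15.74) = 0.1135, so d_i2 = 8.808 cm; m₂ = −d_i2/d_o2 = +0.5596.
m = m₁·m₂ = (-0.9600)(+0.5596) = -0.537.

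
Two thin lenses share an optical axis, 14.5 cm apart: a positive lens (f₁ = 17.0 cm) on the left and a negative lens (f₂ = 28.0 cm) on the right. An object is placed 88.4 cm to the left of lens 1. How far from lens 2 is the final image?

8.55 cm

Lens 1: 1/d_i1 = 1/f₁ − 1/d_o1 = 1/(17.0) − 1/(88.4) = 0.04751, so d_i1 = 21.05 cm.
The intermediate image is 21.05 cm to the right of lens 1, which lies 6.550 cm to the right of lens 2 — a virtual object — so d_o2 = −6.550 cm.
Lens 2 is diverging, so f₂ = −28.0 cm.
Lens 2: 1/d_i2 = 1/f₂ − 1/d_o2 = 1/(-28.0) − 1/(-6.550) = 0.1170, so d_i2 = 8.55 cm.
The final image is real, 8.55 cm to the right of lens 2 (overall magnification ≈ -0.31).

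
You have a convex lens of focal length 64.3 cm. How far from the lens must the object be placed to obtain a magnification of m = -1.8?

m = −d_i/d_o ⇒ d_i = −m·d_o.
1/f = 1/d_o + 1/d_i = 1/d_o − 1/(m·d_o) = (1 − 1/m)/d_o, so d_o = f(1 − 1/m) = (64.30)(1 − 1/(-1.8)) = 100 cm.

100 cm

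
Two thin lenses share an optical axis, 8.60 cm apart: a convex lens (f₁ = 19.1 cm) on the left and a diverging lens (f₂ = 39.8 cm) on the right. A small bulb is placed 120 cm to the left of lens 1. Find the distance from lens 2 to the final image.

Lens 1: 1/d_i1 = 1/f₁ − 1/d_o1 = 1/(19.1) − 1/(120) = 0.04402, so d_i1 = 22.72 cm.
The intermediate image is 22.72 cm to the right of lens 1, which lies 14.12 cm to the right of lens 2 — a virtual object — so d_o2 = −14.12 cm.
Lens 2 is diverging, so f₂ = −39.8 cm.
Lens 2: 1/d_i2 = 1/f₂ − 1/d_o2 = 1/(-39.8) − 1/(-14.12) = 0.04570, so d_i2 = 21.9 cm.
The final image is real, 21.9 cm to the right of lens 2 (overall magnification ≈ -0.29).

21.9 cm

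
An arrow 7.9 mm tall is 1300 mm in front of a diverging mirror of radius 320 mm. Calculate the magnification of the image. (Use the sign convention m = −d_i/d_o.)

f = R/2 = 320/2 = 160.0 mm; for a diverging mirror, f = -160.0 mm.
1/d_i = 1/f − 1/d_o = 1/(-160.0) − 1/(1300) = -0.007019, so d_i = -142.5 mm.
m = −d_i/d_o = −(-142.5)/(1300) = +0.110.
The image is virtual, upright and reduced, behind the mirror.

m = +0.110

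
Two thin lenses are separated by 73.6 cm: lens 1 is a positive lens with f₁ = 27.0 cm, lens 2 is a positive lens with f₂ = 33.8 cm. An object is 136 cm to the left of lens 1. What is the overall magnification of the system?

m = +1.37

Lens 1: 1/d_i1 = 1/(27.0) − 1/(136) = 0.02968, so d_i1 = 33.69 cm; m₁ = −d_i1/d_o1 = -0.2477.
d_o2 = 73.6 − (33.69) = 39.91 cm.
Lens 2: 1/d_i2 = 1/(33.8) − 1/(39.91) = 0.004529, so d_i2 = 220.8 cm; m₂ = −d_i2/d_o2 = -5.532.
m = m₁·m₂ = (-0.2477)(-5.532) = +1.37.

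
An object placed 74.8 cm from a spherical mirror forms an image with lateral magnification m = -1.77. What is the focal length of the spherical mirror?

m = −d_i/d_o ⇒ d_i = −m·d_o = −(-1.77)·(74.8) = 132.4 cm.
1/f = 1/d_o + 1/d_i = 1/(74.8) + 1/(132.4) = 0.02092, so f = 47.8 cm.
Since f is positive, the spherical mirror is concave.

f = 47.8 cm (concave)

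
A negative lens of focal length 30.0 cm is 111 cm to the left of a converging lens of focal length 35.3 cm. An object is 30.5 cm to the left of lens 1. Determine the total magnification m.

m = -0.193

f₁ = −30.0 cm (diverging).
Lens 1: 1/d_i1 = 1/(-30.0) − 1/(30.5) = -0.06612, so d_i1 = -15.12 cm; m₁ = −d_i1/d_o1 = +0.4957.
d_o2 = 111 − (-15.12) = 126.1 cm.
Lens 2: 1/d_i2 = 1/(35.3) − 1/(126.1) = 0.02040, so d_i2 = 49.02 cm; m₂ = −d_i2/d_o2 = -0.3888.
m = m₁·m₂ = (+0.4957)(-0.3888) = -0.193.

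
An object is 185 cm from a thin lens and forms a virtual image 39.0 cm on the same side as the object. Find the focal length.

f = -49.4 cm (diverging)

Virtual image ⇒ d_i = −39.0 cm.
1/f = 1/d_o + 1/d_i = 1/(185) + 1/(-39.0) = -0.02024, so f = -49.4 cm.
Since f is negative, the thin lens is diverging.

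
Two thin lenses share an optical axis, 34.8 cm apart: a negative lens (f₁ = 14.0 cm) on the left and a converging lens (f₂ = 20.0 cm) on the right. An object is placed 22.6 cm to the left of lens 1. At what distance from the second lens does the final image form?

Lens 1 is diverging, so f₁ = −14.0 cm.
Lens 1: 1/d_i1 = 1/f₁ − 1/d_o1 = 1/(-14.0) − 1/(22.6) = -0.1157, so d_i1 = -8.645 cm.
The intermediate image is 8.645 cm to the left of lens 1 (virtual), which is 34.8 − (-8.645) = 43.44 cm to the left of lens 2, so d_o2 = +43.44 cm.
Lens 2: 1/d_i2 = 1/f₂ − 1/d_o2 = 1/(20.0) − 1/(43.44) = 0.02698, so d_i2 = 37.1 cm.
The final image is real, 37.1 cm to the right of lens 2 (overall magnification ≈ -0.33).

37.1 cm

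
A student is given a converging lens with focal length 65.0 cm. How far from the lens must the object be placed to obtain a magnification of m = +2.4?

37.9 cm

m = −d_i/d_o ⇒ d_i = −m·d_o.
1/f = 1/d_o + 1/d_i = 1/d_o − 1/(m·d_o) = (1 − 1/m)/d_o, so d_o = f(1 − 1/m) = (65.00)(1 − 1/(+2.4)) = 37.9 cm.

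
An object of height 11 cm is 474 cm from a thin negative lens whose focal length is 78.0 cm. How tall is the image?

For a negative lens, f = -78.0 cm.
1/d_i = 1/f − 1/d_o = 1/(-78.00) − 1/(474) = -0.01493, so d_i = -66.98 cm.
m = −d_i/d_o = +0.1413.
|h_i| = |m|·h_o = 0.1413 × 11 = 1.55 cm. The image is virtual, upright and reduced, on the same side as the object.

1.55 cm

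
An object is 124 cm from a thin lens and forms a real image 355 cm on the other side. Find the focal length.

f = 91.9 cm (converging)

Real image ⇒ d_i = +355 cm.
1/f = 1/d_o + 1/d_i = 1/(124) + 1/(355) = 0.01088, so f = 91.9 cm.
Since f is positive, the thin lens is converging.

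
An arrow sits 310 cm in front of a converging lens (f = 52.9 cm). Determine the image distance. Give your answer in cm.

Lens equation: 1/v = 1/f − 1/u = 1/(52.90) − 1/(310) = 0.01890 − 0.003226 = 0.01568, so v = 63.8 cm.
The image is real, inverted and reduced, on the far side of the lens.

63.8 cm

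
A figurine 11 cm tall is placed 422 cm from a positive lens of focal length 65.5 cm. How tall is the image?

1/d_i = 1/f − 1/d_o = 1/(65.50) − 1/(422) = 0.01290, so d_i = 77.53 cm.
m = −d_i/d_o = -0.1837.
|h_i| = |m|·h_o = 0.1837 × 11 = 2.02 cm. The image is real, inverted and reduced, on the far side of the lens.

2.02 cm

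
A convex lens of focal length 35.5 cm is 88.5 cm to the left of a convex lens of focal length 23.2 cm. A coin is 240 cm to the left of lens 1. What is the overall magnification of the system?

m = +0.170

Lens 1: 1/d_i1 = 1/(35.5) − 1/(240) = 0.02400, so d_i1 = 41.66 cm; m₁ = −d_i1/d_o1 = -0.1736.
d_o2 = 88.5 − (41.66) = 46.84 cm.
Lens 2: 1/d_i2 = 1/(23.2) − 1/(46.84) = 0.02175, so d_i2 = 45.97 cm; m₂ = −d_i2/d_o2 = -0.9814.
m = m₁·m₂ = (-0.1736)(-0.9814) = +0.170.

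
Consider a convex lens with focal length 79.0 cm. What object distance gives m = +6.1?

66.0 cm

m = −d_i/d_o ⇒ d_i = −m·d_o.
1/f = 1/d_o + 1/d_i = 1/d_o − 1/(m·d_o) = (1 − 1/m)/d_o, so d_o = f(1 − 1/m) = (79.00)(1 − 1/(+6.1)) = 66.0 cm.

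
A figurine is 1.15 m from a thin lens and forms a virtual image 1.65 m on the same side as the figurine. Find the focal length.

Virtual image ⇒ d_i = −1.65 m.
1/f = 1/d_o + 1/d_i = 1/(1.15) + 1/(-1.65) = 0.2635, so f = 3.79 m.
Since f is positive, the thin lens is converging.

f = 3.79 m (converging)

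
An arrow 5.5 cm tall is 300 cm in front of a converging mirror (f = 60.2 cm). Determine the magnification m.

1/d_i = 1/f − 1/d_o = 1/(60.20) − 1/(300) = 0.01328, so d_i = 75.31 cm.
m = −d_i/d_o = −(75.31)/(300) = -0.251.
The image is real, inverted and reduced, in front of the mirror.

m = -0.251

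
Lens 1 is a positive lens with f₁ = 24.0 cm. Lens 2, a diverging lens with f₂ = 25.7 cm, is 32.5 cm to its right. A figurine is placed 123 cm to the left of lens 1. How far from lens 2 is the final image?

Lens 1: 1/d_i1 = 1/f₁ − 1/d_o1 = 1/(24.0) − 1/(123) = 0.03354, so d_i1 = 29.82 cm.
The intermediate image is 29.82 cm to the right of lens 1, which is 32.5 − (29.82) = 2.680 cm to the left of lens 2, so d_o2 = +2.680 cm.
Lens 2 is diverging, so f₂ = −25.7 cm.
Lens 2: 1/d_i2 = 1/f₂ − 1/d_o2 = 1/(-25.7) − 1/(2.680) = -0.4120, so d_i2 = -2.43 cm.
The final image is virtual, 2.43 cm to the left of lens 2 (overall magnification ≈ -0.22).

2.43 cm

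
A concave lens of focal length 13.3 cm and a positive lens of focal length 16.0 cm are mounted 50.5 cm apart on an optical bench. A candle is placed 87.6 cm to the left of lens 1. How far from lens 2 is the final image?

Lens 1 is diverging, so f₁ = −13.3 cm.
Lens 1: 1/d_i1 = 1/f₁ − 1/d_o1 = 1/(-13.3) − 1/(87.6) = -0.08660, so d_i1 = -11.55 cm.
The intermediate image is 11.55 cm to the left of lens 1 (virtual), which is 50.5 − (-11.55) = 62.05 cm to the left of lens 2, so d_o2 = +62.05 cm.
Lens 2: 1/d_i2 = 1/f₂ − 1/d_o2 = 1/(16.0) − 1/(62.05) = 0.04638, so d_i2 = 21.6 cm.
The final image is real, 21.6 cm to the right of lens 2 (overall magnification ≈ -0.046).

21.6 cm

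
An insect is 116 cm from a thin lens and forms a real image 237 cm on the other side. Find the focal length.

f = 77.9 cm (converging)

Real image ⇒ d_i = +237 cm.
1/f = 1/d_o + 1/d_i = 1/(116) + 1/(237) = 0.01284, so f = 77.9 cm.
Since f is positive, the thin lens is converging.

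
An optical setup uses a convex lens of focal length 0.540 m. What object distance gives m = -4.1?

0.672 m

m = −d_i/d_o ⇒ d_i = −m·d_o.
1/f = 1/d_o + 1/d_i = 1/d_o − 1/(m·d_o) = (1 − 1/m)/d_o, so d_o = f(1 − 1/m) = (0.5400)(1 − 1/(-4.1)) = 0.672 m.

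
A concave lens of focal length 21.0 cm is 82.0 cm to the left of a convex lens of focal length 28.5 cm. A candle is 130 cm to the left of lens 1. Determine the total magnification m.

m = -0.0554

f₁ = −21.0 cm (diverging).
Lens 1: 1/d_i1 = 1/(-21.0) − 1/(130) = -0.05531, so d_i1 = -18.08 cm; m₁ = −d_i1/d_o1 = +0.1391.
d_o2 = 82.0 − (-18.08) = 100.1 cm.
Lens 2: 1/d_i2 = 1/(28.5) − 1/(100.1) = 0.02510, so d_i2 = 39.84 cm; m₂ = −d_i2/d_o2 = -0.3980.
m = m₁·m₂ = (+0.1391)(-0.3980) = -0.0554.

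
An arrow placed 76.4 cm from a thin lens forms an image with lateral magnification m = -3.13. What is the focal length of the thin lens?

f = 57.9 cm (converging)

m = −d_i/d_o ⇒ d_i = −m·d_o = −(-3.13)·(76.4) = 239.1 cm.
1/f = 1/d_o + 1/d_i = 1/(76.4) + 1/(239.1) = 0.01727, so f = 57.9 cm.
Since f is positive, the thin lens is converging.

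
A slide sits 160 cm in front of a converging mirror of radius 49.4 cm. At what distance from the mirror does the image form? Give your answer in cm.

29.2 cm

f = R/2 = 49.4/2 = 24.70 cm.
Mirror equation: 1/v = 1/f − 1/u = 1/(24.70) − 1/(160) = 0.04049 − 0.006250 = 0.03424, so v = 29.2 cm.
The image is real, inverted and reduced, in front of the mirror.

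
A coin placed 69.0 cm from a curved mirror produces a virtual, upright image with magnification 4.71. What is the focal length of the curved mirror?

f = 87.6 cm (concave)

m = −d_i/d_o ⇒ d_i = −m·d_o = −(+4.71)·(69.0) = -325.0 cm.
1/f = 1/d_o + 1/d_i = 1/(69.0) + 1/(-325.0) = 0.01142, so f = 87.6 cm.
Since f is positive, the curved mirror is concave.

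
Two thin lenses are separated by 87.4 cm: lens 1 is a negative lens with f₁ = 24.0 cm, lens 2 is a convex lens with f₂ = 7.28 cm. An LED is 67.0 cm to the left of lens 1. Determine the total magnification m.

f₁ = −24.0 cm (diverging).
Lens 1: 1/d_i1 = 1/(-24.0) − 1/(67.0) = -0.05659, so d_i1 = -17.67 cm; m₁ = −d_i1/d_o1 = +0.2637.
d_o2 = 87.4 − (-17.67) = 105.1 cm.
Lens 2: 1/d_i2 = 1/(7.28) − 1/(105.1) = 0.1278, so d_i2 = 7.822 cm; m₂ = −d_i2/d_o2 = -0.07442.
m = m₁·m₂ = (+0.2637)(-0.07442) = -0.0196.

m = -0.0196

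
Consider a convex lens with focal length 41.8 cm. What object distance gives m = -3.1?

55.3 cm

m = −d_i/d_o ⇒ d_i = −m·d_o.
1/f = 1/d_o + 1/d_i = 1/d_o − 1/(m·d_o) = (1 − 1/m)/d_o, so d_o = f(1 − 1/m) = (41.80)(1 − 1/(-3.1)) = 55.3 cm.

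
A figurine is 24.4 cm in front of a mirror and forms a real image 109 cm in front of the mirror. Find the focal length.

f = 19.9 cm (concave)

Real image ⇒ d_i = +109 cm.
1/f = 1/d_o + 1/d_i = 1/(24.4) + 1/(109) = 0.05016, so f = 19.9 cm.
Since f is positive, the mirror is concave.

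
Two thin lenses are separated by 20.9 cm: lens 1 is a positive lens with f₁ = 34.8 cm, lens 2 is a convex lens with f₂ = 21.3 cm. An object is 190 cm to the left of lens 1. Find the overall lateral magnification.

m = -0.111

Lens 1: 1/d_i1 = 1/(34.8) − 1/(190) = 0.02347, so d_i1 = 42.60 cm; m₁ = −d_i1/d_o1 = -0.2242.
d_o2 = 20.9 − (42.60) = -21.70 cm (virtual object).
Lens 2: 1/d_i2 = 1/(21.3) − 1/(-21.70) = 0.09303, so d_i2 = 10.75 cm; m₂ = −d_i2/d_o2 = +0.4953.
m = m₁·m₂ = (-0.2242)(+0.4953) = -0.111.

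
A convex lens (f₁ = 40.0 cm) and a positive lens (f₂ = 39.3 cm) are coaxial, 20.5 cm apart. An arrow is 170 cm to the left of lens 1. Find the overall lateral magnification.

Lens 1: 1/d_i1 = 1/(40.0) − 1/(170) = 0.01912, so d_i1 = 52.31 cm; m₁ = −d_i1/d_o1 = -0.3077.
d_o2 = 20.5 − (52.31) = -31.81 cm (virtual object).
Lens 2: 1/d_i2 = 1/(39.3) − 1/(-31.81) = 0.05688, so d_i2 = 17.58 cm; m₂ = −d_i2/d_o2 = +0.5527.
m = m₁·m₂ = (-0.3077)(+0.5527) = -0.170.

m = -0.170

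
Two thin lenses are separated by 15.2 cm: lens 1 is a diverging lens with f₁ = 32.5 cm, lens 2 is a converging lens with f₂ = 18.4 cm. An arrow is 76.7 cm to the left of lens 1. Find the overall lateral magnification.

f₁ = −32.5 cm (diverging).
Lens 1: 1/d_i1 = 1/(-32.5) − 1/(76.7) = -0.04381, so d_i1 = -22.83 cm; m₁ = −d_i1/d_o1 = +0.2977.
d_o2 = 15.2 − (-22.83) = 38.03 cm.
Lens 2: 1/d_i2 = 1/(18.4) − 1/(38.03) = 0.02805, so d_i2 = 35.65 cm; m₂ = −d_i2/d_o2 = -0.9373.
m = m₁·m₂ = (+0.2977)(-0.9373) = -0.279.

m = -0.279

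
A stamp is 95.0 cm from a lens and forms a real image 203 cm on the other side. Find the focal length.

f = 64.7 cm (converging)

Real image ⇒ d_i = +203 cm.
1/f = 1/d_o + 1/d_i = 1/(95.0) + 1/(203) = 0.01545, so f = 64.7 cm.
Since f is positive, the lens is converging.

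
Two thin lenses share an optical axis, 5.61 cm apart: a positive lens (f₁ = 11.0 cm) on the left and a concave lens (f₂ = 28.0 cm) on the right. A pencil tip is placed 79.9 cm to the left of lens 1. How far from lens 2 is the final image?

Lens 1: 1/d_i1 = 1/f₁ − 1/d_o1 = 1/(11.0) − 1/(79.9) = 0.07839, so d_i1 = 12.76 cm.
The intermediate image is 12.76 cm to the right of lens 1, which lies 7.150 cm to the right of lens 2 — a virtual object — so d_o2 = −7.150 cm.
Lens 2 is diverging, so f₂ = −28.0 cm.
Lens 2: 1/d_i2 = 1/f₂ − 1/d_o2 = 1/(-28.0) − 1/(-7.150) = 0.1041, so d_i2 = 9.60 cm.
The final image is real, 9.60 cm to the right of lens 2 (overall magnification ≈ -0.21).

9.60 cm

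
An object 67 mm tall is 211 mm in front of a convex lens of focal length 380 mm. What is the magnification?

m = +2.25

1/d_i = 1/f − 1/d_o = 1/(380.0) − 1/(211) = -0.002108, so d_i = -474.4 mm.
m = −d_i/d_o = −(-474.4)/(211) = +2.25.
The image is virtual, upright and enlarged, on the same side as the object.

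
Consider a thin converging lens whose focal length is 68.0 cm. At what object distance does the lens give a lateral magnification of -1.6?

110 cm

m = −d_i/d_o ⇒ d_i = −m·d_o.
1/f = 1/d_o + 1/d_i = 1/d_o − 1/(m·d_o) = (1 − 1/m)/d_o, so d_o = f(1 − 1/m) = (68.00)(1 − 1/(-1.6)) = 110 cm.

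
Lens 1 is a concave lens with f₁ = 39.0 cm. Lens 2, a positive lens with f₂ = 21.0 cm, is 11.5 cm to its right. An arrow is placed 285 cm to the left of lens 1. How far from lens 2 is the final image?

38.8 cm

Lens 1 is diverging, so f₁ = −39.0 cm.
Lens 1: 1/d_i1 = 1/f₁ − 1/d_o1 = 1/(-39.0) − 1/(285) = -0.02915, so d_i1 = -34.31 cm.
The intermediate image is 34.31 cm to the left of lens 1 (virtual), which is 11.5 − (-34.31) = 45.81 cm to the left of lens 2, so d_o2 = +45.81 cm.
Lens 2: 1/d_i2 = 1/f₂ − 1/d_o2 = 1/(21.0) − 1/(45.81) = 0.02579, so d_i2 = 38.8 cm.
The final image is real, 38.8 cm to the right of lens 2 (overall magnification ≈ -0.10).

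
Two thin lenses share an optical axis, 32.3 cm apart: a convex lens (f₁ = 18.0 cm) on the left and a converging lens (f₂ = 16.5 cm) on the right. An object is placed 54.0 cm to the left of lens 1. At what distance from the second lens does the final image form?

Lens 1: 1/d_i1 = 1/f₁ − 1/d_o1 = 1/(18.0) − 1/(54.0) = 0.03704, so d_i1 = 27.00 cm.
The intermediate image is 27.00 cm to the right of lens 1, which is 32.3 − (27.00) = 5.300 cm to the left of lens 2, so d_o2 = +5.300 cm.
Lens 2: 1/d_i2 = 1/f₂ − 1/d_o2 = 1/(16.5) − 1/(5.300) = -0.1281, so d_i2 = -7.81 cm.
The final image is virtual, 7.81 cm to the left of lens 2 (overall magnification ≈ -0.74).

7.81 cm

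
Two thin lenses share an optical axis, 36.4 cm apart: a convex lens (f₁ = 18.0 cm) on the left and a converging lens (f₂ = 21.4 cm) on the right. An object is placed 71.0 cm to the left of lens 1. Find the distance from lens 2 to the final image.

28.9 cm

Lens 1: 1/d_i1 = 1/f₁ − 1/d_o1 = 1/(18.0) − 1/(71.0) = 0.04147, so d_i1 = 24.11 cm.
The intermediate image is 24.11 cm to the right of lens 1, which is 36.4 − (24.11) = 12.29 cm to the left of lens 2, so d_o2 = +12.29 cm.
Lens 2: 1/d_i2 = 1/f₂ − 1/d_o2 = 1/(21.4) − 1/(12.29) = -0.03464, so d_i2 = -28.9 cm.
The final image is virtual, 28.9 cm to the left of lens 2 (overall magnification ≈ -0.80).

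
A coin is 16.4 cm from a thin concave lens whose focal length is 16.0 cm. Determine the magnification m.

For a concave lens, f = -16.0 cm.
1/d_i = 1/f − 1/d_o = 1/(-16.00) − 1/(16.4) = -0.1235, so d_i = -8.099 cm.
m = −d_i/d_o = −(-8.099)/(16.4) = +0.494.
The image is virtual, upright and reduced, on the same side as the object.

m = +0.494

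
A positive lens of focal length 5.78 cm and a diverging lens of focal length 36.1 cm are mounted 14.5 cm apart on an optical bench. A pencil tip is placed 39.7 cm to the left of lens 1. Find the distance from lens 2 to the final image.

6.37 cm

Lens 1: 1/d_i1 = 1/f₁ − 1/d_o1 = 1/(5.78) − 1/(39.7) = 0.1478, so d_i1 = 6.765 cm.
The intermediate image is 6.765 cm to the right of lens 1, which is 14.5 − (6.765) = 7.735 cm to the left of lens 2, so d_o2 = +7.735 cm.
Lens 2 is diverging, so f₂ = −36.1 cm.
Lens 2: 1/d_i2 = 1/f₂ − 1/d_o2 = 1/(-36.1) − 1/(7.735) = -0.1570, so d_i2 = -6.37 cm.
The final image is virtual, 6.37 cm to the left of lens 2 (overall magnification ≈ -0.14).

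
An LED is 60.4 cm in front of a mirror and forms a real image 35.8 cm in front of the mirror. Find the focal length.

Real image ⇒ d_i = +35.8 cm.
1/f = 1/d_o + 1/d_i = 1/(60.4) + 1/(35.8) = 0.04449, so f = 22.5 cm.
Since f is positive, the mirror is concave.

f = 22.5 cm (concave)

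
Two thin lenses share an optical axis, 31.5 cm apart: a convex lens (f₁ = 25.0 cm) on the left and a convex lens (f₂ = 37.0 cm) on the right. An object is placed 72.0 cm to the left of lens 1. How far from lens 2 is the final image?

Lens 1: 1/d_i1 = 1/f₁ − 1/d_o1 = 1/(25.0) − 1/(72.0) = 0.02611, so d_i1 = 38.30 cm.
The intermediate image is 38.30 cm to the right of lens 1, which lies 6.800 cm to the right of lens 2 — a virtual object — so d_o2 = −6.800 cm.
Lens 2: 1/d_i2 = 1/f₂ − 1/d_o2 = 1/(37.0) − 1/(-6.800) = 0.1741, so d_i2 = 5.74 cm.
The final image is real, 5.74 cm to the right of lens 2 (overall magnification ≈ -0.45).

5.74 cm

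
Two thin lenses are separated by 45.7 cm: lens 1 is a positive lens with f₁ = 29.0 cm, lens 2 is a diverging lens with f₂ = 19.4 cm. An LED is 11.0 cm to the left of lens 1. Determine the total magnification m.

Lens 1: 1/d_i1 = 1/(29.0) − 1/(11.0) = -0.05643, so d_i1 = -17.72 cm; m₁ = −d_i1/d_o1 = +1.611.
d_o2 = 45.7 − (-17.72) = 63.42 cm.
f₂ = −19.4 cm (diverging).
Lens 2: 1/d_i2 = 1/(-19.4) − 1/(63.42) = -0.06731, so d_i2 = -14.86 cm; m₂ = −d_i2/d_o2 = +0.2342.
m = m₁·m₂ = (+1.611)(+0.2342) = +0.377.

m = +0.377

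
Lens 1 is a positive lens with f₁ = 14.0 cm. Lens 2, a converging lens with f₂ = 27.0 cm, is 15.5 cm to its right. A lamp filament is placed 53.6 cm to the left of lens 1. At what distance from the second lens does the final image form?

3.06 cm

Lens 1: 1/d_i1 = 1/f₁ − 1/d_o1 = 1/(14.0) − 1/(53.6) = 0.05277, so d_i1 = 18.95 cm.
The intermediate image is 18.95 cm to the right of lens 1, which lies 3.450 cm to the right of lens 2 — a virtual object — so d_o2 = −3.450 cm.
Lens 2: 1/d_i2 = 1/f₂ − 1/d_o2 = 1/(27.0) − 1/(-3.450) = 0.3269, so d_i2 = 3.06 cm.
The final image is real, 3.06 cm to the right of lens 2 (overall magnification ≈ -0.31).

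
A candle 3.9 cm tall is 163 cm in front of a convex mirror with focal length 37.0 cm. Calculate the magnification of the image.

For a convex mirror, f = -37.0 cm.
1/d_i = 1/f − 1/d_o = 1/(-37.00) − 1/(163) = -0.03316, so d_i = -30.16 cm.
m = −d_i/d_o = −(-30.16)/(163) = +0.185.
The image is virtual, upright and reduced, behind the mirror.

m = +0.185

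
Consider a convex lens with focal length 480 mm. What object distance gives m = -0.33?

m = −d_i/d_o ⇒ d_i = −m·d_o.
1/f = 1/d_o + 1/d_i = 1/d_o − 1/(m·d_o) = (1 − 1/m)/d_o, so d_o = f(1 − 1/m) = (480.0)(1 − 1/(-0.33)) = 1930 mm.

1930 mm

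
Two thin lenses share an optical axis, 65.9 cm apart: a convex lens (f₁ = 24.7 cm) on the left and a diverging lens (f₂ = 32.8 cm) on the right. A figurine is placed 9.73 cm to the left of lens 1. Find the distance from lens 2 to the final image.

Lens 1: 1/d_i1 = 1/f₁ − 1/d_o1 = 1/(24.7) − 1/(9.73) = -0.06229, so d_i1 = -16.05 cm.
The intermediate image is 16.05 cm to the left of lens 1 (virtual), which is 65.9 − (-16.05) = 81.95 cm to the left of lens 2, so d_o2 = +81.95 cm.
Lens 2 is diverging, so f₂ = −32.8 cm.
Lens 2: 1/d_i2 = 1/f₂ − 1/d_o2 = 1/(-32.8) − 1/(81.95) = -0.04269, so d_i2 = -23.4 cm.
The final image is virtual, 23.4 cm to the left of lens 2 (overall magnification ≈ 0.47).

23.4 cm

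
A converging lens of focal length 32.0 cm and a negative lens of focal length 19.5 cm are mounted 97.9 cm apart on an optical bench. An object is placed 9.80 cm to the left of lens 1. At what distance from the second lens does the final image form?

16.6 cm

Lens 1: 1/d_i1 = 1/f₁ − 1/d_o1 = 1/(32.0) − 1/(9.80) = -0.07079, so d_i1 = -14.13 cm.
The intermediate image is 14.13 cm to the left of lens 1 (virtual), which is 97.9 − (-14.13) = 112.0 cm to the left of lens 2, so d_o2 = +112.0 cm.
Lens 2 is diverging, so f₂ = −19.5 cm.
Lens 2: 1/d_i2 = 1/f₂ − 1/d_o2 = 1/(-19.5) − 1/(112.0) = -0.06021, so d_i2 = -16.6 cm.
The final image is virtual, 16.6 cm to the left of lens 2 (overall magnification ≈ 0.21).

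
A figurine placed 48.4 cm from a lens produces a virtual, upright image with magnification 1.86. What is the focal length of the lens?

m = −d_i/d_o ⇒ d_i = −m·d_o = −(+1.86)·(48.4) = -90.02 cm.
1/f = 1/d_o + 1/d_i = 1/(48.4) + 1/(-90.02) = 0.009553, so f = 105 cm.
Since f is positive, the lens is converging.

f = 105 cm (converging)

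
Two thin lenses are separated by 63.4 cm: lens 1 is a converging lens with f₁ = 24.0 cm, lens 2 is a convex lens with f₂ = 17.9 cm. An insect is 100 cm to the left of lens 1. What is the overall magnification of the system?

m = +0.406

Lens 1: 1/d_i1 = 1/(24.0) − 1/(100) = 0.03167, so d_i1 = 31.58 cm; m₁ = −d_i1/d_o1 = -0.3158.
d_o2 = 63.4 − (31.58) = 31.82 cm.
Lens 2: 1/d_i2 = 1/(17.9) − 1/(31.82) = 0.02444, so d_i2 = 40.92 cm; m₂ = −d_i2/d_o2 = -1.286.
m = m₁·m₂ = (-0.3158)(-1.286) = +0.406.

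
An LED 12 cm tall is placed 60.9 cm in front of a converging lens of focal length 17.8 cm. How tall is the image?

1/d_i = 1/f − 1/d_o = 1/(17.80) − 1/(60.9) = 0.03976, so d_i = 25.15 cm.
m = −d_i/d_o = -0.4130.
|h_i| = |m|·h_o = 0.4130 × 12 = 4.96 cm. The image is real, inverted and reduced, on the far side of the lens.

4.96 cm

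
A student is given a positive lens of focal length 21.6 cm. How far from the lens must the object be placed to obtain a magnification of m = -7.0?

m = −d_i/d_o ⇒ d_i = −m·d_o.
1/f = 1/d_o + 1/d_i = 1/d_o − 1/(m·d_o) = (1 − 1/m)/d_o, so d_o = f(1 − 1/m) = (21.60)(1 − 1/(-7.0)) = 24.7 cm.

24.7 cm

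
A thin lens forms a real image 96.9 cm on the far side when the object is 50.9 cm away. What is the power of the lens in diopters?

P = +3.00 D

d_i = +96.9 cm.
1/f = 1/d_o + 1/d_i = 1/(50.9) + 1/(96.9) = 0.02997 cm⁻¹.
f = 33.37 cm = 0.3337 m, so P = 1/f = +3.00 D.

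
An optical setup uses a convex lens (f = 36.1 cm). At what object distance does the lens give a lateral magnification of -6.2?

m = −d_i/d_o ⇒ d_i = −m·d_o.
1/f = 1/d_o + 1/d_i = 1/d_o − 1/(m·d_o) = (1 − 1/m)/d_o, so d_o = f(1 − 1/m) = (36.10)(1 − 1/(-6.2)) = 41.9 cm.

41.9 cm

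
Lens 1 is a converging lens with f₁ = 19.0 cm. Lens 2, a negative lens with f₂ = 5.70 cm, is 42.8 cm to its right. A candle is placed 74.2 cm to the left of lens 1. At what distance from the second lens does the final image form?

Lens 1: 1/d_i1 = 1/f₁ − 1/d_o1 = 1/(19.0) − 1/(74.2) = 0.03915, so d_i1 = 25.54 cm.
The intermediate image is 25.54 cm to the right of lens 1, which is 42.8 − (25.54) = 17.26 cm to the left of lens 2, so d_o2 = +17.26 cm.
Lens 2 is diverging, so f₂ = −5.70 cm.
Lens 2: 1/d_i2 = 1/f₂ − 1/d_o2 = 1/(-5.70) − 1/(17.26) = -0.2334, so d_i2 = -4.28 cm.
The final image is virtual, 4.28 cm to the left of lens 2 (overall magnification ≈ -0.085).

4.28 cm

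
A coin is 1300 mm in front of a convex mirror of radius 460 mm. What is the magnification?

f = R/2 = 460/2 = 230.0 mm; for a convex mirror, f = -230.0 mm.
1/d_i = 1/f − 1/d_o = 1/(-230.0) − 1/(1300) = -0.005117, so d_i = -195.4 mm.
m = −d_i/d_o = −(-195.4)/(1300) = +0.150.
The image is virtual, upright and reduced, behind the mirror.

m = +0.150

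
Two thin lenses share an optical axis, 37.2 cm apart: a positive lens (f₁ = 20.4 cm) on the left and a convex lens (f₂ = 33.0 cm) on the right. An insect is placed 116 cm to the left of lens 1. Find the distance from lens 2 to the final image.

20.0 cm

Lens 1: 1/d_i1 = 1/f₁ − 1/d_o1 = 1/(20.4) − 1/(116) = 0.04040, so d_i1 = 24.75 cm.
The intermediate image is 24.75 cm to the right of lens 1, which is 37.2 − (24.75) = 12.45 cm to the left of lens 2, so d_o2 = +12.45 cm.
Lens 2: 1/d_i2 = 1/f₂ − 1/d_o2 = 1/(33.0) − 1/(12.45) = -0.05002, so d_i2 = -20.0 cm.
The final image is virtual, 20.0 cm to the left of lens 2 (overall magnification ≈ -0.34).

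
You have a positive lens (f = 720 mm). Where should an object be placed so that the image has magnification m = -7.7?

m = −d_i/d_o ⇒ d_i = −m·d_o.
1/f = 1/d_o + 1/d_i = 1/d_o − 1/(m·d_o) = (1 − 1/m)/d_o, so d_o = f(1 − 1/m) = (720.0)(1 − 1/(-7.7)) = 814 mm.

814 mm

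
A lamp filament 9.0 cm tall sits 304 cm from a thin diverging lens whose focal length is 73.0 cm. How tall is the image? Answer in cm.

1.74 cm

For a diverging lens, f = -73.0 cm.
1/d_i = 1/f − 1/d_o = 1/(-73.00) − 1/(304) = -0.01699, so d_i = -58.86 cm.
m = −d_i/d_o = +0.1936.
|h_i| = |m|·h_o = 0.1936 × 9.0 = 1.74 cm. The image is virtual, upright and reduced, on the same side as the object.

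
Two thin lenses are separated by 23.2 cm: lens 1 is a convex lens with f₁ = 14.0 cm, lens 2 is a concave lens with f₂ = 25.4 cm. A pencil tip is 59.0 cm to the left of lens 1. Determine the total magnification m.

m = -0.261

Lens 1: 1/d_i1 = 1/(14.0) − 1/(59.0) = 0.05448, so d_i1 = 18.36 cm; m₁ = −d_i1/d_o1 = -0.3112.
d_o2 = 23.2 − (18.36) = 4.840 cm.
f₂ = −25.4 cm (diverging).
Lens 2: 1/d_i2 = 1/(-25.4) − 1/(4.840) = -0.2460, so d_i2 = -4.065 cm; m₂ = −d_i2/d_o2 = +0.8399.
m = m₁·m₂ = (-0.3112)(+0.8399) = -0.261.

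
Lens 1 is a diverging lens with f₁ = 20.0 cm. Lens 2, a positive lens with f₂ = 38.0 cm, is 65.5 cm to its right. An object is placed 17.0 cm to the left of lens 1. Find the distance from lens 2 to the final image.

Lens 1 is diverging, so f₁ = −20.0 cm.
Lens 1: 1/d_i1 = 1/f₁ − 1/d_o1 = 1/(-20.0) − 1/(17.0) = -0.1088, so d_i1 = -9.189 cm.
The intermediate image is 9.189 cm to the left of lens 1 (virtual), which is 65.5 − (-9.189) = 74.69 cm to the left of lens 2, so d_o2 = +74.69 cm.
Lens 2: 1/d_i2 = 1/f₂ − 1/d_o2 = 1/(38.0) − 1/(74.69) = 0.01293, so d_i2 = 77.4 cm.
The final image is real, 77.4 cm to the right of lens 2 (overall magnification ≈ -0.56).

77.4 cm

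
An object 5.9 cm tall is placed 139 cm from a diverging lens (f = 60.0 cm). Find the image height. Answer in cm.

For a diverging lens, f = -60.0 cm.
1/d_i = 1/f − 1/d_o = 1/(-60.00) − 1/(139) = -0.02386, so d_i = -41.91 cm.
m = −d_i/d_o = +0.3015.
|h_i| = |m|·h_o = 0.3015 × 5.9 = 1.78 cm. The image is virtual, upright and reduced, on the same side as the object.

1.78 cm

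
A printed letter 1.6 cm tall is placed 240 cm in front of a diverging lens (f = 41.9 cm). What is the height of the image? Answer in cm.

0.238 cm

For a diverging lens, f = -41.9 cm.
1/d_i = 1/f − 1/d_o = 1/(-41.90) − 1/(240) = -0.02803, so d_i = -35.67 cm.
m = −d_i/d_o = +0.1486.
|h_i| = |m|·h_o = 0.1486 × 1.6 = 0.238 cm. The image is virtual, upright and reduced, on the same side as the object.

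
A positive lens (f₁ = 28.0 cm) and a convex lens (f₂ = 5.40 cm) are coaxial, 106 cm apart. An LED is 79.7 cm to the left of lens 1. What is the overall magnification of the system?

m = +0.0509

Lens 1: 1/d_i1 = 1/(28.0) − 1/(79.7) = 0.02317, so d_i1 = 43.16 cm; m₁ = −d_i1/d_o1 = -0.5415.
d_o2 = 106 − (43.16) = 62.84 cm.
Lens 2: 1/d_i2 = 1/(5.40) − 1/(62.84) = 0.1693, so d_i2 = 5.908 cm; m₂ = −d_i2/d_o2 = -0.09401.
m = m₁·m₂ = (-0.5415)(-0.09401) = +0.0509.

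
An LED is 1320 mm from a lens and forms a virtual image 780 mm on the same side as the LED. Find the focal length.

Virtual image ⇒ d_i = −780 mm.
1/f = 1/d_o + 1/d_i = 1/(1320) + 1/(-780) = -0.0005245, so f = -1910 mm.
Since f is negative, the lens is diverging.

f = -1910 mm (diverging)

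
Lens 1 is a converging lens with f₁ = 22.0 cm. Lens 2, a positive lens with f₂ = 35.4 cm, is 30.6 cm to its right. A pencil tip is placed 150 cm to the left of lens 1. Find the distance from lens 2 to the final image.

Lens 1: 1/d_i1 = 1/f₁ − 1/d_o1 = 1/(22.0) − 1/(150) = 0.03879, so d_i1 = 25.78 cm.
The intermediate image is 25.78 cm to the right of lens 1, which is 30.6 − (25.78) = 4.820 cm to the left of lens 2, so d_o2 = +4.820 cm.
Lens 2: 1/d_i2 = 1/f₂ − 1/d_o2 = 1/(35.4) − 1/(4.820) = -0.1792, so d_i2 = -5.58 cm.
The final image is virtual, 5.58 cm to the left of lens 2 (overall magnification ≈ -0.20).

5.58 cm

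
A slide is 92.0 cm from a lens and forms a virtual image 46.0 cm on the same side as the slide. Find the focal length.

f = -92.0 cm (diverging)

Virtual image ⇒ d_i = −46.0 cm.
1/f = 1/d_o + 1/d_i = 1/(92.0) + 1/(-46.0) = -0.01087, so f = -92.0 cm.
Since f is negative, the lens is diverging.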